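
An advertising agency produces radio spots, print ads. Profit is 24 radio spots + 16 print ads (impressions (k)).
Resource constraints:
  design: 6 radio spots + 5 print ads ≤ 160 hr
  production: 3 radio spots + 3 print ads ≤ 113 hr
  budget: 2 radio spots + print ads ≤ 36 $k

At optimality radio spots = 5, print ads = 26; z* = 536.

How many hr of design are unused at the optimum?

design used = 6·5 + 5·26 = 160; slack = 160 − 160 = 0.

0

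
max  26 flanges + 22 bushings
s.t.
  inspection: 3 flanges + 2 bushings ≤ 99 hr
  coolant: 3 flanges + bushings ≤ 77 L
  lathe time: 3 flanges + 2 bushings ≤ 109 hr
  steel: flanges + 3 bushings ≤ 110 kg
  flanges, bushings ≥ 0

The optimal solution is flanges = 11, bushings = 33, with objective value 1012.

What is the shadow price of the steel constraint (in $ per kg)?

At the optimum: inspection uses 99 of 99 (binding); coolant uses 66 of 77 (slack = 11); lathe time uses 99 of 109 (slack = 10); steel uses 110 of 110 (binding).
Since coolant, lathe time are not tight, their duals are 0.
The binding rows give the dual system: 3·y_inspection + 1·y_steel = 26 and 2·y_inspection + 3·y_steel = 22.
Solving: y_inspection = 8, y_steel = 2.
Shadow price of steel = 2.

2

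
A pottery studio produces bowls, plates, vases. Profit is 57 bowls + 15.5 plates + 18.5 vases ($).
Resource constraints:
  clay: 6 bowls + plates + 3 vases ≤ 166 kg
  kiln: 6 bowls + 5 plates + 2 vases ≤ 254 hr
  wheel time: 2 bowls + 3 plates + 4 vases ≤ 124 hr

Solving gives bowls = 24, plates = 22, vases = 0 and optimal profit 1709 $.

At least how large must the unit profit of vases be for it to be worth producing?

27

At the optimum: clay uses 166 of 166 (binding); kiln uses 254 of 254 (binding); wheel time uses 114 of 124 (slack = 10).
By complementary slackness, y = 0 for the non-binding constraint.
The binding rows give the dual system: 6·y_clay + 6·y_kiln = 57 and 1·y_clay + 5·y_kiln = 15.5.
This yields shadow prices y_clay = 8, y_kiln = 1.5.
vases enters the basis when its profit ≥ yᵀa₃ = 8·3 + 1.5·2 = 27.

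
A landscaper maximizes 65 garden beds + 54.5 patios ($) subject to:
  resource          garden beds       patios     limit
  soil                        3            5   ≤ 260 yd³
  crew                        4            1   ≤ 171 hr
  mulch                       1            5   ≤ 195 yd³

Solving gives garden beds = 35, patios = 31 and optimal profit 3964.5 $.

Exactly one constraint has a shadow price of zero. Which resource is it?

soil: 260/260 (binding)
crew: 171/171 (binding)
mulch: 190/195 (slack 5)
By complementary slackness, a constraint with positive slack has shadow price 0 → mulch.

mulch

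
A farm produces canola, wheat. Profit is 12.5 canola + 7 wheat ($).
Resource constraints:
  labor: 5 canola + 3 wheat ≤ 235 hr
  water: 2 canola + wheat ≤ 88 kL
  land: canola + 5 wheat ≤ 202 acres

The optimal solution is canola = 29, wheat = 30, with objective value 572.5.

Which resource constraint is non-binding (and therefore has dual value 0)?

labor: 235/235 (binding)
water: 88/88 (binding)
land: 179/202 (slack 23)
By complementary slackness, a constraint with positive slack has shadow price 0 → land.

land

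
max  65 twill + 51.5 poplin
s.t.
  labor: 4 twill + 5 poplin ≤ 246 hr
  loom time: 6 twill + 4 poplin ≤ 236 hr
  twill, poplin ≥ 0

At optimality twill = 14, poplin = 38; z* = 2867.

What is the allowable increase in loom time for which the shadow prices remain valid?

133

Binding constraints: labor, loom time. The basis is B = [[4,5],[6,4]] with det -14.
Per unit increase in loom time, x* moves by d = (0.3571, -0.2857).
The basis stays optimal until poplin reaches 0; allowable increase = 133 hr.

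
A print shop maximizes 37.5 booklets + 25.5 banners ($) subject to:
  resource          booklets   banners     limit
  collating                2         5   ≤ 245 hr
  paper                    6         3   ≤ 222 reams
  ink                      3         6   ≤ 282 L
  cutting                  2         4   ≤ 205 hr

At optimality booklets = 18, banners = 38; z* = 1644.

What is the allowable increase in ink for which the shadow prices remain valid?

21.375

Binding constraints: paper, ink. The basis is B = [[6,3],[3,6]] with det 27.
Per unit increase in ink, x* moves by d = (-0.1111, 0.2222).
The basis stays optimal until collating becomes binding; allowable increase = 21.375 L.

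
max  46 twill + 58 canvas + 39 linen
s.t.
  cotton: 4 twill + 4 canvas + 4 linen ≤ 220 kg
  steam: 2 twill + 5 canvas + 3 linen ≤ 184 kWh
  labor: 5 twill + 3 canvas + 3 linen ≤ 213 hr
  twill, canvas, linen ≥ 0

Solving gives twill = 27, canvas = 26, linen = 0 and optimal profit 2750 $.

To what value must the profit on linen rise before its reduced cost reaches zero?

Check each constraint at x*: cotton 212/220 (slack 8); steam 184/184 (tight); labor 213/213 (tight).
Since cotton is not tight, its dual is 0.
From A_Bᵀ y = c: 2·y_steam + 5·y_labor = 46; 5·y_steam + 3·y_labor = 58.
Solving: y_steam = 8, y_labor = 6.
linen enters the basis when its profit ≥ yᵀa₃ = 8·3 + 6·3 = 42.

42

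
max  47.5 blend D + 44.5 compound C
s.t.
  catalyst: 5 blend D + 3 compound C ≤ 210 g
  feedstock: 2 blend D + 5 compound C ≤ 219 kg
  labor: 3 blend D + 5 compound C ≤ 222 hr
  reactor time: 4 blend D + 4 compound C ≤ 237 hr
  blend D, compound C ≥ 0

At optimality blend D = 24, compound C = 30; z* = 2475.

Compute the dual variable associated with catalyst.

Check each constraint at x*: catalyst 210/210 (tight); feedstock 198/219 (slack 21); labor 222/222 (tight); reactor time 216/237 (slack 21).
Slack constraints have shadow price 0 (complementary slackness).
Dual feasibility on the basic columns requires 5·y_catalyst + 3·y_labor = 47.5, 3·y_catalyst + 5·y_labor = 44.5.
→ y_catalyst = 6.5 and y_labor = 5.
Shadow price of catalyst = 6.5.

6.5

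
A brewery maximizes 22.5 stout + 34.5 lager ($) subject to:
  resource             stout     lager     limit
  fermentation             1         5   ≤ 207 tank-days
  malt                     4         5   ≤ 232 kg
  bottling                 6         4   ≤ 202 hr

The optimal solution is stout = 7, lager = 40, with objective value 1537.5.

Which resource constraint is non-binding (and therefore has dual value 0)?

malt

fermentation: 207/207 (binding)
malt: 228/232 (slack 4)
bottling: 202/202 (binding)
By complementary slackness, a constraint with positive slack has shadow price 0 → malt.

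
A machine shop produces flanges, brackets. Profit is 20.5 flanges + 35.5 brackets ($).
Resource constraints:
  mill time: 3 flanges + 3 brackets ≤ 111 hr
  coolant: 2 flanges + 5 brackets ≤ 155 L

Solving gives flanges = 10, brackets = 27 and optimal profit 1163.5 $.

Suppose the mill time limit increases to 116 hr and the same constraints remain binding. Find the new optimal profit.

Both mill time and coolant are binding at x*.
The binding rows give the dual system: 3·y_mill time + 2·y_coolant = 20.5 and 3·y_mill time + 5·y_coolant = 35.5.
This yields shadow prices y_mill time = 3.5, y_coolant = 5.
Δz = y_mill time·Δb = 3.5 × (5) = 17.5, so new z* = 1163.5 + 17.5 = 1181.

1181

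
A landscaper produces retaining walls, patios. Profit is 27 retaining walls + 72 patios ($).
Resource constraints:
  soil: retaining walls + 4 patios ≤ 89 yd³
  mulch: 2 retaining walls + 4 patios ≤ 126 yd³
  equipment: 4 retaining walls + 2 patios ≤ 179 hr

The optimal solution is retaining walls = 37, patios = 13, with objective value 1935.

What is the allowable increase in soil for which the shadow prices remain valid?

37

Binding constraints: soil, mulch. The basis is B = [[1,4],[2,4]] with det -4.
Per unit increase in soil, x* moves by d = (-1, 0.5).
The basis stays optimal until retaining walls reaches 0; allowable increase = 37 yd³.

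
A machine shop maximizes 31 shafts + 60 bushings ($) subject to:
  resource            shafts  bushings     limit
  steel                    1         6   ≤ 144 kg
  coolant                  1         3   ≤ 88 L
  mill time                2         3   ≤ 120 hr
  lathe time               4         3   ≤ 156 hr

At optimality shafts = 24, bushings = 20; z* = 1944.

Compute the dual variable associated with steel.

7

Check each constraint at x*: steel 144/144 (tight); coolant 84/88 (slack 4); mill time 108/120 (slack 12); lathe time 156/156 (tight).
Slack constraints have shadow price 0 (complementary slackness).
Dual feasibility on the basic columns requires 1·y_steel + 4·y_lathe time = 31, 6·y_steel + 3·y_lathe time = 60.
This yields shadow prices y_steel = 7, y_lathe time = 6.
Shadow price of steel = 7.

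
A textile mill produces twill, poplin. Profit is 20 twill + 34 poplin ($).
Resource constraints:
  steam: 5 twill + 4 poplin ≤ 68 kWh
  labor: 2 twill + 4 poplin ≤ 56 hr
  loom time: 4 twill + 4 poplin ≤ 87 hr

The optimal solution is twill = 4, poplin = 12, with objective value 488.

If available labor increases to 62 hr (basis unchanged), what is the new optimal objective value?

533

Binding: steam and labor. Non-binding: loom time (23 unused).
Slack constraints have shadow price 0 (complementary slackness).
Dual feasibility on the basic columns requires 5·y_steam + 2·y_labor = 20, 4·y_steam + 4·y_labor = 34.
This yields shadow prices y_steam = 1, y_labor = 7.5.
Δz = y_labor·Δb = 7.5 × (6) = 45, so new z* = 488 + 45 = 533.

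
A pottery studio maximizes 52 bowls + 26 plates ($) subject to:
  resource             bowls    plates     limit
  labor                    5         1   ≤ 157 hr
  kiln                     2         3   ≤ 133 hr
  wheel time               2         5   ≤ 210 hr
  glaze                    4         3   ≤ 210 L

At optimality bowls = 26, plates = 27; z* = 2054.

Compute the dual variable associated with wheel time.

Check each constraint at x*: labor 157/157 (tight); kiln 133/133 (tight); wheel time 187/210 (slack 23); glaze 185/210 (slack 25).
Since wheel time, glaze are not tight, their duals are 0.
The binding rows give the dual system: 5·y_labor + 2·y_kiln = 52 and 1·y_labor + 3·y_kiln = 26.
Solving: y_labor = 8, y_kiln = 6.
Shadow price of wheel time = 0.

0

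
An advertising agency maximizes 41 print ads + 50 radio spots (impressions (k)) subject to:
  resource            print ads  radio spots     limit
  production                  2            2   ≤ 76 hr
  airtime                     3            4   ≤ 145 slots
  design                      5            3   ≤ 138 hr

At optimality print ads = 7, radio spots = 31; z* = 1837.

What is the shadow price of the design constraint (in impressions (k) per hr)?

0

Check each constraint at x*: production 76/76 (tight); airtime 145/145 (tight); design 128/138 (slack 10).
By complementary slackness, y = 0 for the non-binding constraint.
From A_Bᵀ y = c: 2·y_production + 3·y_airtime = 41; 2·y_production + 4·y_airtime = 50.
This yields shadow prices y_production = 7, y_airtime = 9.
Shadow price of design = 0.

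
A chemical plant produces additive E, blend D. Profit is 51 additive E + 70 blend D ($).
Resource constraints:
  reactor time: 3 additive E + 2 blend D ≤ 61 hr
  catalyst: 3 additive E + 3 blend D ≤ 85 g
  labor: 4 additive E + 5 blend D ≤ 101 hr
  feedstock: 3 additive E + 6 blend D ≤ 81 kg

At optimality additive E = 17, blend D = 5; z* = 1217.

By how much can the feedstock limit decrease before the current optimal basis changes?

Binding constraints: reactor time, feedstock. The basis is B = [[3,2],[3,6]] with det 12.
Per unit decrease in feedstock, x* moves by d = (0.1667, -0.25).
The basis stays optimal until blend D reaches 0; allowable decrease = 20 kg.

20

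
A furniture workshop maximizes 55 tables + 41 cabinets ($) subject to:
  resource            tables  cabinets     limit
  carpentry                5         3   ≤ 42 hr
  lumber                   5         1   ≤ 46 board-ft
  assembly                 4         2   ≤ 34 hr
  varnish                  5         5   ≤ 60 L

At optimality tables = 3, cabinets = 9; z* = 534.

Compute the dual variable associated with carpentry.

7

Binding: carpentry and varnish. Non-binding: lumber (22 unused), assembly (4 unused).
Slack constraints have shadow price 0 (complementary slackness).
From A_Bᵀ y = c: 5·y_carpentry + 5·y_varnish = 55; 3·y_carpentry + 5·y_varnish = 41.
Solving: y_carpentry = 7, y_varnish = 4.
Shadow price of carpentry = 7.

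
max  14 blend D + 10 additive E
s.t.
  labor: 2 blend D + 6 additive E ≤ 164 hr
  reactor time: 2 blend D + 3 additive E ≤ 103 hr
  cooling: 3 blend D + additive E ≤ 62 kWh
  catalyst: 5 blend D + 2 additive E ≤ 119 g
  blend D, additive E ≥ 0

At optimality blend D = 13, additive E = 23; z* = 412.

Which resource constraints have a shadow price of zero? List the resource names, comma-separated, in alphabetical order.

catalyst, reactor time

labor: 164/164 (binding)
reactor time: 95/103 (slack 8)
cooling: 62/62 (binding)
catalyst: 111/119 (slack 8)
By complementary slackness, a constraint with positive slack has shadow price 0 → catalyst, reactor time.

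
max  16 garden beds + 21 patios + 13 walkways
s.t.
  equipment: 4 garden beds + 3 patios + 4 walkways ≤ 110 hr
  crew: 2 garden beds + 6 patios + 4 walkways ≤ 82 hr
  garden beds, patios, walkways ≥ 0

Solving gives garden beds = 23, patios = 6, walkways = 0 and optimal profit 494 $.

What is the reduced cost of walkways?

Check each constraint at x*: equipment 110/110 (tight); crew 82/82 (tight).
Dual feasibility on the basic columns requires 4·y_equipment + 2·y_crew = 16, 3·y_equipment + 6·y_crew = 21.
Solving: y_equipment = 3, y_crew = 2.
Reduced cost of walkways: c₃ − yᵀa₃ = 13 − (3·4 + 2·4) = 13 − 20 = -7.

-7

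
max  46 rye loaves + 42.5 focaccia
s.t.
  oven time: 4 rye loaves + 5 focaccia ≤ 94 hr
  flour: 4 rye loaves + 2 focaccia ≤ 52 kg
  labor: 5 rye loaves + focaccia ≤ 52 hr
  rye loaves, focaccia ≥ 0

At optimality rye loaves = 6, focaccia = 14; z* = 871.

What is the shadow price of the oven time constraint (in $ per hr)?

6.5

Check each constraint at x*: oven time 94/94 (tight); flour 52/52 (tight); labor 44/52 (slack 8).
By complementary slackness, y = 0 for the non-binding constraint.
From A_Bᵀ y = c: 4·y_oven time + 4·y_flour = 46; 5·y_oven time + 2·y_flour = 42.5.
→ y_oven time = 6.5 and y_flour = 5.
Shadow price of oven time = 6.5.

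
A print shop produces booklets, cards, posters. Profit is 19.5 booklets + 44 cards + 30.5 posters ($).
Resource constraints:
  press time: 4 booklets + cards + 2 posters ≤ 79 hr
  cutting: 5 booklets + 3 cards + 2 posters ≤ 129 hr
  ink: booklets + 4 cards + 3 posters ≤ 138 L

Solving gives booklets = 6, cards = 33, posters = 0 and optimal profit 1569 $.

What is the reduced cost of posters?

Binding: cutting and ink. Non-binding: press time (22 unused).
By complementary slackness, y = 0 for the non-binding constraint.
The binding rows give the dual system: 5·y_cutting + 1·y_ink = 19.5 and 3·y_cutting + 4·y_ink = 44.
→ y_cutting = 2 and y_ink = 9.5.
Reduced cost of posters: c₃ − yᵀa₃ = 30.5 − (2·2 + 9.5·3) = 30.5 − 32.5 = -2.

-2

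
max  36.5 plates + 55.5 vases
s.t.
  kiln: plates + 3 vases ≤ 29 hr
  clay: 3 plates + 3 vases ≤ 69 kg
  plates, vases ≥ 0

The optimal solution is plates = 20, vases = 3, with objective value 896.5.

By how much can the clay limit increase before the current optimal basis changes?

18

Binding constraints: kiln, clay. The basis is B = [[1,3],[3,3]] with det -6.
Per unit increase in clay, x* moves by d = (0.5, -0.1667).
The basis stays optimal until vases reaches 0; allowable increase = 18 kg.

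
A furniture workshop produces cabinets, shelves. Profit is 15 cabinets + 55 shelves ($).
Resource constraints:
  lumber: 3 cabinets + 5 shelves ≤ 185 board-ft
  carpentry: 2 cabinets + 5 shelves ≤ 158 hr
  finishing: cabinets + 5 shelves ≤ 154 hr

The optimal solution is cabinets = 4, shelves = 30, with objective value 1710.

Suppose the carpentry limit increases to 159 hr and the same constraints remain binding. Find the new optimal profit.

1714

At the optimum: lumber uses 162 of 185 (slack = 23); carpentry uses 158 of 158 (binding); finishing uses 154 of 154 (binding).
By complementary slackness, y = 0 for the non-binding constraint.
The binding rows give the dual system: 2·y_carpentry + 1·y_finishing = 15 and 5·y_carpentry + 5·y_finishing = 55.
This yields shadow prices y_carpentry = 4, y_finishing = 7.
Δz = y_carpentry·Δb = 4 × (1) = 4, so new z* = 1710 + 4 = 1714.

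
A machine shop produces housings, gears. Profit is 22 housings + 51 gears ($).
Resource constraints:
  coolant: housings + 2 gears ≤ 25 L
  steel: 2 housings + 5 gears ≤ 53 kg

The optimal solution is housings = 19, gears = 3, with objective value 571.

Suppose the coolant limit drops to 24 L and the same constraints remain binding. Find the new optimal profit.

563

Check each constraint at x*: coolant 25/25 (tight); steel 53/53 (tight).
The binding rows give the dual system: 1·y_coolant + 2·y_steel = 22 and 2·y_coolant + 5·y_steel = 51.
Solving: y_coolant = 8, y_steel = 7.
Δz = y_coolant·Δb = 8 × (-1) = -8, so new z* = 571 − 8 = 563.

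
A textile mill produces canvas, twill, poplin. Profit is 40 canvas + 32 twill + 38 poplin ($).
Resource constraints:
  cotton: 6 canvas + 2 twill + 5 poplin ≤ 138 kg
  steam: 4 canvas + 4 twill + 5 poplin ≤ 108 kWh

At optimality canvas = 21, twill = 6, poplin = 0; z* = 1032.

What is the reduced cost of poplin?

-7

Both cotton and steam are binding at x*.
From A_Bᵀ y = c: 6·y_cotton + 4·y_steam = 40; 2·y_cotton + 4·y_steam = 32.
This yields shadow prices y_cotton = 2, y_steam = 7.
Reduced cost of poplin: c₃ − yᵀa₃ = 38 − (2·5 + 7·5) = 38 − 45 = -7.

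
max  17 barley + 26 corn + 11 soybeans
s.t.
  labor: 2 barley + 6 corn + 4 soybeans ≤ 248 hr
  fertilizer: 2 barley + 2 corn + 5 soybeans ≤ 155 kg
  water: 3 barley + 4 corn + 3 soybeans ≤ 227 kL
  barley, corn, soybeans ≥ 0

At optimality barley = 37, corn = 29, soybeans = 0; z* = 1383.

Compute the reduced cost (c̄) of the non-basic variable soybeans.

At the optimum: labor uses 248 of 248 (binding); fertilizer uses 132 of 155 (slack = 23); water uses 227 of 227 (binding).
Slack constraints have shadow price 0 (complementary slackness).
From A_Bᵀ y = c: 2·y_labor + 3·y_water = 17; 6·y_labor + 4·y_water = 26.
→ y_labor = 1 and y_water = 5.
Reduced cost of soybeans: c₃ − yᵀa₃ = 11 − (1·4 + 5·3) = 11 − 19 = -8.

-8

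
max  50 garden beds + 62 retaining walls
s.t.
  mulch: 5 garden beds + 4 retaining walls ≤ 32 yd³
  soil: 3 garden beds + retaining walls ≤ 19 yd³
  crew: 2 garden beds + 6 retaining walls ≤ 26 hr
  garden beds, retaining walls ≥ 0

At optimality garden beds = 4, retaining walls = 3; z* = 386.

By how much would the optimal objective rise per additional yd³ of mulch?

At the optimum: mulch uses 32 of 32 (binding); soil uses 15 of 19 (slack = 4); crew uses 26 of 26 (binding).
By complementary slackness, y = 0 for the non-binding constraint.
Dual feasibility on the basic columns requires 5·y_mulch + 2·y_crew = 50, 4·y_mulch + 6·y_crew = 62.
→ y_mulch = 8 and y_crew = 5.
Shadow price of mulch = 8.

8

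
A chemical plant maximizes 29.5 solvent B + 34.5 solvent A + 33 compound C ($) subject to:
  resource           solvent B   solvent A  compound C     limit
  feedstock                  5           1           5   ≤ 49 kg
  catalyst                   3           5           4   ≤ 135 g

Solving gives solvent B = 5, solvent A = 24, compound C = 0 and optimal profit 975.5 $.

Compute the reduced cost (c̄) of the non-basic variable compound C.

At the optimum: feedstock uses 49 of 49 (binding); catalyst uses 135 of 135 (binding).
From A_Bᵀ y = c: 5·y_feedstock + 3·y_catalyst = 29.5; 1·y_feedstock + 5·y_catalyst = 34.5.
→ y_feedstock = 2 and y_catalyst = 6.5.
Reduced cost of compound C: c₃ − yᵀa₃ = 33 − (2·5 + 6.5·4) = 33 − 36 = -3.

-3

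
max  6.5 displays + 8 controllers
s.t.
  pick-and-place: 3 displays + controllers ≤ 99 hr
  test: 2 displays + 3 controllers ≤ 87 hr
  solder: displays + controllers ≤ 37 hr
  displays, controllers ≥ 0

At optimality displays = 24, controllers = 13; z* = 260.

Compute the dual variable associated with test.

1.5

Binding: test and solder. Non-binding: pick-and-place (14 unused).
Since pick-and-place is not tight, its dual is 0.
Dual feasibility on the basic columns requires 2·y_test + 1·y_solder = 6.5, 3·y_test + 1·y_solder = 8.
Solving: y_test = 1.5, y_solder = 3.5.
Shadow price of test = 1.5.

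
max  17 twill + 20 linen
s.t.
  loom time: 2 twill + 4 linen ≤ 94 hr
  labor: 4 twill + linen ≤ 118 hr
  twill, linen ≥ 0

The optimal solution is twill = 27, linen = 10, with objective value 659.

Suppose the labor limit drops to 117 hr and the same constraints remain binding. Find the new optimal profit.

Check each constraint at x*: loom time 94/94 (tight); labor 118/118 (tight).
Dual feasibility on the basic columns requires 2·y_loom time + 4·y_labor = 17, 4·y_loom time + 1·y_labor = 20.
Solving: y_loom time = 4.5, y_labor = 2.
Δz = y_labor·Δb = 2 × (-1) = -2, so new z* = 659 − 2 = 657.

657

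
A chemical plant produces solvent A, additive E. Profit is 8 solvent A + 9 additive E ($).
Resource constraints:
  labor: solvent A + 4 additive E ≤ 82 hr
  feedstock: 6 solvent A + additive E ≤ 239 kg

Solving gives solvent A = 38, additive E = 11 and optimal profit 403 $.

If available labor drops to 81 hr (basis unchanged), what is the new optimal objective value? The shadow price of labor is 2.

Δb = -1, so new z* = 403 + (2)·(-1) = 403 − 2 = 401.

401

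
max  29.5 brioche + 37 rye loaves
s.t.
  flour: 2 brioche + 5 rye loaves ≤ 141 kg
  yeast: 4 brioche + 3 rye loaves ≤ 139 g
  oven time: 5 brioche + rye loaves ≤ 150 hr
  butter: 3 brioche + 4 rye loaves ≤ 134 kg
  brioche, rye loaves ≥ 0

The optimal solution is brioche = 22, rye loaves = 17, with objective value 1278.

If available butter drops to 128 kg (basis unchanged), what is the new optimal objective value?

1227

At the optimum: flour uses 129 of 141 (slack = 12); yeast uses 139 of 139 (binding); oven time uses 127 of 150 (slack = 23); butter uses 134 of 134 (binding).
Since flour, oven time are not tight, their duals are 0.
The binding rows give the dual system: 4·y_yeast + 3·y_butter = 29.5 and 3·y_yeast + 4·y_butter = 37.
Solving: y_yeast = 1, y_butter = 8.5.
Δz = y_butter·Δb = 8.5 × (-6) = -51, so new z* = 1278 − 51 = 1227.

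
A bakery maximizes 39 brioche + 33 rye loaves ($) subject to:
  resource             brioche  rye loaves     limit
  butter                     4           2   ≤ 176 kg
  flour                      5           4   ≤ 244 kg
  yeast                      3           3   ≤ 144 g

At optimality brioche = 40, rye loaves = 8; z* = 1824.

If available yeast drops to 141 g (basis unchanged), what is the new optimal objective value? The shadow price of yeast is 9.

Δb = -3, so new z* = 1824 + (9)·(-3) = 1824 − 27 = 1797.

1797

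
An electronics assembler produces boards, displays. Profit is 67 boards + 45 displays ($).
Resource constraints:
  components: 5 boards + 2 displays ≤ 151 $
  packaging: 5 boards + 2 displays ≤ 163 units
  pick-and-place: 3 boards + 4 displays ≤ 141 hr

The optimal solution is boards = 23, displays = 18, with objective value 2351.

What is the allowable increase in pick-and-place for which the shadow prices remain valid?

161

Binding constraints: components, pick-and-place. The basis is B = [[5,2],[3,4]] with det 14.
Per unit increase in pick-and-place, x* moves by d = (-0.1429, 0.3571).
The basis stays optimal until boards reaches 0; allowable increase = 161 hr.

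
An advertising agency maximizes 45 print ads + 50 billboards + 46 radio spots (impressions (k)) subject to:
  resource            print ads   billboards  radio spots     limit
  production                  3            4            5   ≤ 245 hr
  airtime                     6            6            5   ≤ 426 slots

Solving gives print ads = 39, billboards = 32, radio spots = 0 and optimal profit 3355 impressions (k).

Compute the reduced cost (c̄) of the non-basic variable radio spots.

Check each constraint at x*: production 245/245 (tight); airtime 426/426 (tight).
From A_Bᵀ y = c: 3·y_production + 6·y_airtime = 45; 4·y_production + 6·y_airtime = 50.
→ y_production = 5 and y_airtime = 5.
Reduced cost of radio spots: c₃ − yᵀa₃ = 46 − (5·5 + 5·5) = 46 − 50 = -4.

-4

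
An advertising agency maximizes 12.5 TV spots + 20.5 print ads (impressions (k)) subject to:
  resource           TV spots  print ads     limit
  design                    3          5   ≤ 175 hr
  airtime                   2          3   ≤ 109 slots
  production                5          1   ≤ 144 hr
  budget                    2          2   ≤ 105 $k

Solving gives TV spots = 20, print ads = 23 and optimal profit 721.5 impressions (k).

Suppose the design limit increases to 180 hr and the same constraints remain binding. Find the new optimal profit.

739

Binding: design and airtime. Non-binding: production (21 unused), budget (19 unused).
Since production, budget are not tight, their duals are 0.
From A_Bᵀ y = c: 3·y_design + 2·y_airtime = 12.5; 5·y_design + 3·y_airtime = 20.5.
→ y_design = 3.5 and y_airtime = 1.
Δz = y_design·Δb = 3.5 × (5) = 17.5, so new z* = 721.5 + 17.5 = 739.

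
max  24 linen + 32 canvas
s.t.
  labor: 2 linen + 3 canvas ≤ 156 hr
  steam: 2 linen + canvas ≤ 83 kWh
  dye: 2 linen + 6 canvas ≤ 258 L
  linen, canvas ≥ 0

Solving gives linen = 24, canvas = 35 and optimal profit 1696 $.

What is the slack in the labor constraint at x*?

3

labor used = 2·24 + 3·35 = 153; slack = 156 − 153 = 3.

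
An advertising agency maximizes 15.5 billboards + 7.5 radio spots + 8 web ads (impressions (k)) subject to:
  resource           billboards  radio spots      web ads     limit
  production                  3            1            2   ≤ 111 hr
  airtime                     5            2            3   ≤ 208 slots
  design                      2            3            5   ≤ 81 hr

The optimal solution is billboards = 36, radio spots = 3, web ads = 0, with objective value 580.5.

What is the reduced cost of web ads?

-6

Check each constraint at x*: production 111/111 (tight); airtime 186/208 (slack 22); design 81/81 (tight).
By complementary slackness, y = 0 for the non-binding constraint.
Dual feasibility on the basic columns requires 3·y_production + 2·y_design = 15.5, 1·y_production + 3·y_design = 7.5.
→ y_production = 4.5 and y_design = 1.
Reduced cost of web ads: c₃ − yᵀa₃ = 8 − (4.5·2 + 1·5) = 8 − 14 = -6.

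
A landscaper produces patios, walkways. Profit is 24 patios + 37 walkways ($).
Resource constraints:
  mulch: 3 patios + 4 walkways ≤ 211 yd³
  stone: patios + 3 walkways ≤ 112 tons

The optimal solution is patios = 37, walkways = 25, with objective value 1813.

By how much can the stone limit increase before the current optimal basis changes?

46.25

Binding constraints: mulch, stone. The basis is B = [[3,4],[1,3]] with det 5.
Per unit increase in stone, x* moves by d = (-0.8, 0.6).
The basis stays optimal until patios reaches 0; allowable increase = 46.25 tons.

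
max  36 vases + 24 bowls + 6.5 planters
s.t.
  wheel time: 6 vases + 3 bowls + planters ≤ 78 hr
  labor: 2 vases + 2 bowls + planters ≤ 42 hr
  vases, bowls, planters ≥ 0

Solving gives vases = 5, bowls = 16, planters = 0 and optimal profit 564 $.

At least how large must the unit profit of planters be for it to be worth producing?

10

Both wheel time and labor are binding at x*.
Dual feasibility on the basic columns requires 6·y_wheel time + 2·y_labor = 36, 3·y_wheel time + 2·y_labor = 24.
→ y_wheel time = 4 and y_labor = 6.
planters enters the basis when its profit ≥ yᵀa₃ = 4·1 + 6·1 = 10.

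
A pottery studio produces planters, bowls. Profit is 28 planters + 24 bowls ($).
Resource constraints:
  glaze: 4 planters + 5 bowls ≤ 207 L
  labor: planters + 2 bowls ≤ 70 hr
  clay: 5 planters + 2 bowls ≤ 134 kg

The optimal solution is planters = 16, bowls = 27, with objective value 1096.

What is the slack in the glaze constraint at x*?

8

glaze used = 4·16 + 5·27 = 199; slack = 207 − 199 = 8.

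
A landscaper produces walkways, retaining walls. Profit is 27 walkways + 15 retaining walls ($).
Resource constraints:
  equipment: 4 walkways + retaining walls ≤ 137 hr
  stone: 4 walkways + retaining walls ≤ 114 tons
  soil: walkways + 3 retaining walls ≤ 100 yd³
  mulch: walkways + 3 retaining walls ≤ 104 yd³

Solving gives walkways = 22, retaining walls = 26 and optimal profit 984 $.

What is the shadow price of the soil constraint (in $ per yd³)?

3

Check each constraint at x*: equipment 114/137 (slack 23); stone 114/114 (tight); soil 100/100 (tight); mulch 100/104 (slack 4).
Slack constraints have shadow price 0 (complementary slackness).
Dual feasibility on the basic columns requires 4·y_stone + 1·y_soil = 27, 1·y_stone + 3·y_soil = 15.
→ y_stone = 6 and y_soil = 3.
Shadow price of soil = 3.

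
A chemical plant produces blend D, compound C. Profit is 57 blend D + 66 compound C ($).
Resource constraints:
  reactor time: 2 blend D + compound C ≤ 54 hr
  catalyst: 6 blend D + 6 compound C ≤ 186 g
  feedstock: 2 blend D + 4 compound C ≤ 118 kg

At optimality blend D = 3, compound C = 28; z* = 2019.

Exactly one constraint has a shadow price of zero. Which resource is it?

reactor time

reactor time: 34/54 (slack 20)
catalyst: 186/186 (binding)
feedstock: 118/118 (binding)
By complementary slackness, a constraint with positive slack has shadow price 0 → reactor time.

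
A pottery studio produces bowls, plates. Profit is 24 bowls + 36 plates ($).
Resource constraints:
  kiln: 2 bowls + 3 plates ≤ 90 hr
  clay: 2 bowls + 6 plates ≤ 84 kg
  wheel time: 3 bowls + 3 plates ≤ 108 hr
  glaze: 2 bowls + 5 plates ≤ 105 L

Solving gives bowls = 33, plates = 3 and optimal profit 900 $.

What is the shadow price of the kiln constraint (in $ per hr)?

At the optimum: kiln uses 75 of 90 (slack = 15); clay uses 84 of 84 (binding); wheel time uses 108 of 108 (binding); glaze uses 81 of 105 (slack = 24).
By complementary slackness, y = 0 for the non-binding constraints.
The binding rows give the dual system: 2·y_clay + 3·y_wheel time = 24 and 6·y_clay + 3·y_wheel time = 36.
→ y_clay = 3 and y_wheel time = 6.
Shadow price of kiln = 0.

0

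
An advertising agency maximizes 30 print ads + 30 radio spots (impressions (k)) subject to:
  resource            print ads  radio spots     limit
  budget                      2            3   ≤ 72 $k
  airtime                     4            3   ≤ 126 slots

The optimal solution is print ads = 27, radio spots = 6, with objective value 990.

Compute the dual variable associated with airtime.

5

Check each constraint at x*: budget 72/72 (tight); airtime 126/126 (tight).
From A_Bᵀ y = c: 2·y_budget + 4·y_airtime = 30; 3·y_budget + 3·y_airtime = 30.
Solving: y_budget = 5, y_airtime = 5.
Shadow price of airtime = 5.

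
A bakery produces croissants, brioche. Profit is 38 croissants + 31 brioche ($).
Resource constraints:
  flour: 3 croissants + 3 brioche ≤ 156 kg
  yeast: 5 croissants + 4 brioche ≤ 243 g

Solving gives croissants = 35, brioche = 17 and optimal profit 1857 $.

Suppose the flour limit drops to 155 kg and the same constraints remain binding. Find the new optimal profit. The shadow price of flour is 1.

1856

Δb = -1, so new z* = 1857 + (1)·(-1) = 1857 − 1 = 1856.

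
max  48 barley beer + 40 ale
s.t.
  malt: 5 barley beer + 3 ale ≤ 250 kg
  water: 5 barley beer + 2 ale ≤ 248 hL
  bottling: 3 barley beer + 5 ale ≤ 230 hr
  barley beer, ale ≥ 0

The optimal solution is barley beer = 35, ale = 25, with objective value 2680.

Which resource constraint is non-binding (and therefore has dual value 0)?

malt: 250/250 (binding)
water: 225/248 (slack 23)
bottling: 230/230 (binding)
By complementary slackness, a constraint with positive slack has shadow price 0 → water.

water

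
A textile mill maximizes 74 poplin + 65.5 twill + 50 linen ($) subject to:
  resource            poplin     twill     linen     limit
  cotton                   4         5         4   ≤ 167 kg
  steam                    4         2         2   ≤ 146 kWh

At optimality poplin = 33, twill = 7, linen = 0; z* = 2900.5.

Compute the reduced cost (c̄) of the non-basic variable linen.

Check each constraint at x*: cotton 167/167 (tight); steam 146/146 (tight).
Dual feasibility on the basic columns requires 4·y_cotton + 4·y_steam = 74, 5·y_cotton + 2·y_steam = 65.5.
Solving: y_cotton = 9.5, y_steam = 9.
Reduced cost of linen: c₃ − yᵀa₃ = 50 − (9.5·4 + 9·2) = 50 − 56 = -6.

-6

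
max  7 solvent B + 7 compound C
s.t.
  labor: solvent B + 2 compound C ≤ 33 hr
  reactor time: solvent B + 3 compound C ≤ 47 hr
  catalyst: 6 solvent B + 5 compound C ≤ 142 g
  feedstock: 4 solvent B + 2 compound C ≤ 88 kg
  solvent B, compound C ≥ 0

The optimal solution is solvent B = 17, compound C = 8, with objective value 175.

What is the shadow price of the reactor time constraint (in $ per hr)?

0

At the optimum: labor uses 33 of 33 (binding); reactor time uses 41 of 47 (slack = 6); catalyst uses 142 of 142 (binding); feedstock uses 84 of 88 (slack = 4).
By complementary slackness, y = 0 for the non-binding constraints.
From A_Bᵀ y = c: 1·y_labor + 6·y_catalyst = 7; 2·y_labor + 5·y_catalyst = 7.
→ y_labor = 1 and y_catalyst = 1.
Shadow price of reactor time = 0.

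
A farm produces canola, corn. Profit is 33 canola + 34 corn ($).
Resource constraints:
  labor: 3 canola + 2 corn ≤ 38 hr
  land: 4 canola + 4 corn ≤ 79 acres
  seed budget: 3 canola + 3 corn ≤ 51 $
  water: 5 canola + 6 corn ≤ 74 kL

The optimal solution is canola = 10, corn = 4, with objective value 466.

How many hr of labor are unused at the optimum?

0

labor used = 3·10 + 2·4 = 38; slack = 38 − 38 = 0.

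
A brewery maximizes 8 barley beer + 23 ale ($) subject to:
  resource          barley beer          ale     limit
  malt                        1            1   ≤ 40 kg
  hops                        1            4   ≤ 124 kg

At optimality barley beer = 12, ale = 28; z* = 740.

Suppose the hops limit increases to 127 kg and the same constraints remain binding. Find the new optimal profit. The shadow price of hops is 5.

Δb = 3, so new z* = 740 + (5)·(3) = 740 + 15 = 755.

755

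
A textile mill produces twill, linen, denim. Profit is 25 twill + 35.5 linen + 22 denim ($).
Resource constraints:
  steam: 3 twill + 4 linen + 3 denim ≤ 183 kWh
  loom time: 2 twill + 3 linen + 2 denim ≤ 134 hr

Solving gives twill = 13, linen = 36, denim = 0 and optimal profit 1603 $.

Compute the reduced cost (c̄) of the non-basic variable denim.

-3

Check each constraint at x*: steam 183/183 (tight); loom time 134/134 (tight).
From A_Bᵀ y = c: 3·y_steam + 2·y_loom time = 25; 4·y_steam + 3·y_loom time = 35.5.
Solving: y_steam = 4, y_loom time = 6.5.
Reduced cost of denim: c₃ − yᵀa₃ = 22 − (4·3 + 6.5·2) = 22 − 25 = -3.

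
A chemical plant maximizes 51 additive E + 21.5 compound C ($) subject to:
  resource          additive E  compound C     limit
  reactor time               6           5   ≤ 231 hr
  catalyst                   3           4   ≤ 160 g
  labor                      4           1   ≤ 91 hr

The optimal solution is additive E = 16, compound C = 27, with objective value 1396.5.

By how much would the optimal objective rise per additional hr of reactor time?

2.5

At the optimum: reactor time uses 231 of 231 (binding); catalyst uses 156 of 160 (slack = 4); labor uses 91 of 91 (binding).
By complementary slackness, y = 0 for the non-binding constraint.
Dual feasibility on the basic columns requires 6·y_reactor time + 4·y_labor = 51, 5·y_reactor time + 1·y_labor = 21.5.
Solving: y_reactor time = 2.5, y_labor = 9.
Shadow price of reactor time = 2.5.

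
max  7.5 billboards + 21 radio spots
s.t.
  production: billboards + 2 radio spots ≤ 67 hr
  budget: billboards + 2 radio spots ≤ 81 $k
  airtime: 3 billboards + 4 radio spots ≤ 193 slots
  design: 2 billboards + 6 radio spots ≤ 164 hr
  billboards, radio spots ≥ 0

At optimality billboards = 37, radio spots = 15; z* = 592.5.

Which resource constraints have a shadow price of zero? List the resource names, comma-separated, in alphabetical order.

airtime, budget

production: 67/67 (binding)
budget: 67/81 (slack 14)
airtime: 171/193 (slack 22)
design: 164/164 (binding)
By complementary slackness, a constraint with positive slack has shadow price 0 → airtime, budget.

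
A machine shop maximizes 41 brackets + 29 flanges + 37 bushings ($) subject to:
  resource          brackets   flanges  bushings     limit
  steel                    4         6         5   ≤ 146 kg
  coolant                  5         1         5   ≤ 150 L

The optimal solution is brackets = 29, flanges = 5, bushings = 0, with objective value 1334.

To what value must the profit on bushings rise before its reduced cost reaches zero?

Both steel and coolant are binding at x*.
The binding rows give the dual system: 4·y_steel + 5·y_coolant = 41 and 6·y_steel + 1·y_coolant = 29.
→ y_steel = 4 and y_coolant = 5.
bushings enters the basis when its profit ≥ yᵀa₃ = 4·5 + 5·5 = 45.

45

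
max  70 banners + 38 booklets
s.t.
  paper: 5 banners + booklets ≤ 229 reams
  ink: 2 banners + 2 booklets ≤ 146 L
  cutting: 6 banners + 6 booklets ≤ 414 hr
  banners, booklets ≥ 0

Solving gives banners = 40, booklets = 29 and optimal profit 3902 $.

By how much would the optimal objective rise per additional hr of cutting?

Check each constraint at x*: paper 229/229 (tight); ink 138/146 (slack 8); cutting 414/414 (tight).
Slack constraints have shadow price 0 (complementary slackness).
Dual feasibility on the basic columns requires 5·y_paper + 6·y_cutting = 70, 1·y_paper + 6·y_cutting = 38.
Solving: y_paper = 8, y_cutting = 5.
Shadow price of cutting = 5.

5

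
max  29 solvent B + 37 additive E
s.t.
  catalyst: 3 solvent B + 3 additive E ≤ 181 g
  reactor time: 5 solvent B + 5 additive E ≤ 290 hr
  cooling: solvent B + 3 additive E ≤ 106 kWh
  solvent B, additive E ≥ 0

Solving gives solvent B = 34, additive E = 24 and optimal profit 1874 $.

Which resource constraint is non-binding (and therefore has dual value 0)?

catalyst: 174/181 (slack 7)
reactor time: 290/290 (binding)
cooling: 106/106 (binding)
By complementary slackness, a constraint with positive slack has shadow price 0 → catalyst.

catalyst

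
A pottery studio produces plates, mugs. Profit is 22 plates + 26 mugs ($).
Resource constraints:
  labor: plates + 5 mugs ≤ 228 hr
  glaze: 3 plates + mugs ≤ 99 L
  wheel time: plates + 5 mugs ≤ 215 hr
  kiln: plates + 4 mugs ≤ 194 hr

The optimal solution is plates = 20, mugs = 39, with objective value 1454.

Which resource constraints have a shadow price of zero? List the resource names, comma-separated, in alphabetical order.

kiln, labor

labor: 215/228 (slack 13)
glaze: 99/99 (binding)
wheel time: 215/215 (binding)
kiln: 176/194 (slack 18)
By complementary slackness, a constraint with positive slack has shadow price 0 → kiln, labor.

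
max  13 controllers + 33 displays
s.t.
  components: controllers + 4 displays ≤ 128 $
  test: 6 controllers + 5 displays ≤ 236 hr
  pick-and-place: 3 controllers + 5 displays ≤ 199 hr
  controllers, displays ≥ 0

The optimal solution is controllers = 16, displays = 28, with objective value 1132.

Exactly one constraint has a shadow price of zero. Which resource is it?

components: 128/128 (binding)
test: 236/236 (binding)
pick-and-place: 188/199 (slack 11)
By complementary slackness, a constraint with positive slack has shadow price 0 → pick-and-place.

pick-and-place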